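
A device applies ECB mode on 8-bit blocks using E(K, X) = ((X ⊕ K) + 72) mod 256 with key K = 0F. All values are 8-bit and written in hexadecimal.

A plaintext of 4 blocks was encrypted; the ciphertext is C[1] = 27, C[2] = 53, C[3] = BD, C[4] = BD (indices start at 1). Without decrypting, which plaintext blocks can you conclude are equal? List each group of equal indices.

P[3] = P[4]

ECB encrypts each block independently with the same key, so equal ciphertext blocks imply equal plaintext blocks.
C[3] = C[4] = BD, so P[3] = P[4].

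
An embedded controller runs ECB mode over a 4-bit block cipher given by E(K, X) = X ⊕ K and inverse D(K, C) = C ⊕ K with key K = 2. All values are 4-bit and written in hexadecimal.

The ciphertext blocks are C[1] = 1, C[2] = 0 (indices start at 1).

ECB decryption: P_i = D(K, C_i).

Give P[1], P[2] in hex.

P[1] = 3, P[2] = 2

P[1]: D(K, 1) = 3.
P[2]: D(K, 0) = 2.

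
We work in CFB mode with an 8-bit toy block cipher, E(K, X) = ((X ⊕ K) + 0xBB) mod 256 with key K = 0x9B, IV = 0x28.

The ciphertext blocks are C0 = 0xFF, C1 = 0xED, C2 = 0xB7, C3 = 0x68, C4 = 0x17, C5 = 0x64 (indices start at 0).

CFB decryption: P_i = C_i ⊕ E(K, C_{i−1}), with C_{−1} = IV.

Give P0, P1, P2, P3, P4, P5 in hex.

P0 = 0x91, P1 = 0xF2, P2 = 0x86, P3 = 0x8F, P4 = 0xB9, P5 = 0x23

P0: E(K, 0x28) = 0x6E; 0xFF ⊕ 0x6E = 0x91.
P1: E(K, 0xFF) = 0x1F; 0xED ⊕ 0x1F = 0xF2.
P2: E(K, 0xED) = 0x31; 0xB7 ⊕ 0x31 = 0x86.
P3: E(K, 0xB7) = 0xE7; 0x68 ⊕ 0xE7 = 0x8F.
P4: E(K, 0x68) = 0xAE; 0x17 ⊕ 0xAE = 0xB9.
P5: E(K, 0x17) = 0x47; 0x64 ⊕ 0x47 = 0x23.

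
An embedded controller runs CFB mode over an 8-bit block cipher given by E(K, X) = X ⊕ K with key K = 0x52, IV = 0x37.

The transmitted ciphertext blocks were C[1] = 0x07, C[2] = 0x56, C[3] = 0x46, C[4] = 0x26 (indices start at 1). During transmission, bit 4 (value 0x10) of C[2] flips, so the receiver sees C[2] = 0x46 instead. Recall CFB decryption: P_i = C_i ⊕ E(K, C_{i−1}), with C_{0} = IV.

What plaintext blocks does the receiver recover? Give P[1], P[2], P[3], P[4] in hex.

Only C[2] changed, to 0x46. In CFB, a change in C_i flips the same bit in P_i and garbles P_{i+1}. Decrypting the received ciphertext:
P[1]: E(K, 0x37) = 0x65; 0x07 ⊕ 0x65 = 0x62.
P[2]: E(K, 0x07) = 0x55; 0x46 ⊕ 0x55 = 0x13.
P[3]: E(K, 0x46) = 0x14; 0x46 ⊕ 0x14 = 0x52.
P[4]: E(K, 0x46) = 0x14; 0x26 ⊕ 0x14 = 0x32.
Blocks that differ from the original plaintext: P[2], P[3].

P[1] = 0x62, P[2] = 0x13, P[3] = 0x52, P[4] = 0x32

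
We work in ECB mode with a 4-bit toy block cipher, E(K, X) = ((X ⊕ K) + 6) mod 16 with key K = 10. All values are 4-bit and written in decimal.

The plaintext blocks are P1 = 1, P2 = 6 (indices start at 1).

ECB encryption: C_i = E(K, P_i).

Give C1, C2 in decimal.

C1 = 1, C2 = 2

C1: E(K, 1) = 1.
C2: E(K, 6) = 2.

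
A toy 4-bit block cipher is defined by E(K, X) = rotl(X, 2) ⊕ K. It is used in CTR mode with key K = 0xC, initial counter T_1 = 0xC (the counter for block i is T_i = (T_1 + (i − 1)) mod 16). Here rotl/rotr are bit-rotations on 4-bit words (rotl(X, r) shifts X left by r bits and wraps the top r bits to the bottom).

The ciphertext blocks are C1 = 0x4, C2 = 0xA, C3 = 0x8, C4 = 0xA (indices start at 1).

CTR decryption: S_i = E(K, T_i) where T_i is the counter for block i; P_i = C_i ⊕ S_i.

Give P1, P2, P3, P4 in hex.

P1 = 0xB, P2 = 0x1, P3 = 0xF, P4 = 0x9

P1: T = 0xC, S = E(K, T) = 0xF; 0x4 ⊕ 0xF = 0xB.
P2: T = 0xD, S = E(K, T) = 0xB; 0xA ⊕ 0xB = 0x1.
P3: T = 0xE, S = E(K, T) = 0x7; 0x8 ⊕ 0x7 = 0xF.
P4: T = 0xF, S = E(K, T) = 0x3; 0xA ⊕ 0x3 = 0x9.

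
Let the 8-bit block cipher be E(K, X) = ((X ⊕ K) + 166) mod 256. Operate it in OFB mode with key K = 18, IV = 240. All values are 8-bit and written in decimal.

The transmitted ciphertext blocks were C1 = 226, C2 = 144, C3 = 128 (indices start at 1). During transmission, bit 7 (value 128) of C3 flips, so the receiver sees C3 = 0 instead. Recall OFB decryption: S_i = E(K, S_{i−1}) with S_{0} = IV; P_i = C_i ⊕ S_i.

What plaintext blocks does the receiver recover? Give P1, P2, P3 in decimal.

Only C3 changed, to 0. In OFB, a change in C_i flips the same bit in P_i only; the keystream is unaffected. Decrypting the received ciphertext:
P1: S = E(K, 240) = 136; 226 ⊕ 136 = 106.
P2: S = E(K, 136) = 64; 144 ⊕ 64 = 208.
P3: S = E(K, 64) = 248; 0 ⊕ 248 = 248.
Blocks that differ from the original plaintext: P3.

P1 = 106, P2 = 208, P3 = 248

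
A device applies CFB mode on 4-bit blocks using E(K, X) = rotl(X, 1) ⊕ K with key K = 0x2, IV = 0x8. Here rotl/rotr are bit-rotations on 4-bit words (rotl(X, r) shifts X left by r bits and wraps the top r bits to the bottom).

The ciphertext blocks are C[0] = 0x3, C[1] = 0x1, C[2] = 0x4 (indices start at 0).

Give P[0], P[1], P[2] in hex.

CFB decryption: P_i = C_i ⊕ E(K, C_{i−1}), with C_{−1} = IV.
P[0]: E(K, 0x8) = 0x3; 0x3 ⊕ 0x3 = 0x0.
P[1]: E(K, 0x3) = 0x4; 0x1 ⊕ 0x4 = 0x5.
P[2]: E(K, 0x1) = 0x0; 0x4 ⊕ 0x0 = 0x4.

P[0] = 0x0, P[1] = 0x5, P[2] = 0x4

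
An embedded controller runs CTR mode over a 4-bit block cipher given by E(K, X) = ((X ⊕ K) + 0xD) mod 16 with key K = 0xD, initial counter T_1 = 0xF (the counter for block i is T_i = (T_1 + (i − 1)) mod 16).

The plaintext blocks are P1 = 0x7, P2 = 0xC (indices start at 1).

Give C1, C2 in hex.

C1 = 0x8, C2 = 0x6

CTR encryption: S_i = E(K, T_i) where T_i is the counter for block i; C_i = P_i ⊕ S_i.
C1: T = 0xF, S = E(K, T) = 0xF; 0x7 ⊕ 0xF = 0x8.
C2: T = 0x0, S = E(K, T) = 0xA; 0xC ⊕ 0xA = 0x6.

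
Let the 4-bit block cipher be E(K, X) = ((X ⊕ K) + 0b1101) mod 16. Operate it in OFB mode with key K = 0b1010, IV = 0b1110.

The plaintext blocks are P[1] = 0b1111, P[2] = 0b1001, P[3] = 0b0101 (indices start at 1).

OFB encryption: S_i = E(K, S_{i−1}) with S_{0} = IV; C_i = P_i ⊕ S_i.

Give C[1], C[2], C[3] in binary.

C[1]: S = E(K, 0b1110) = 0b0001; 0b1111 ⊕ 0b0001 = 0b1110.
C[2]: S = E(K, 0b0001) = 0b1000; 0b1001 ⊕ 0b1000 = 0b0001.
C[3]: S = E(K, 0b1000) = 0b1111; 0b0101 ⊕ 0b1111 = 0b1010.

C[1] = 0b1110, C[2] = 0b0001, C[3] = 0b1010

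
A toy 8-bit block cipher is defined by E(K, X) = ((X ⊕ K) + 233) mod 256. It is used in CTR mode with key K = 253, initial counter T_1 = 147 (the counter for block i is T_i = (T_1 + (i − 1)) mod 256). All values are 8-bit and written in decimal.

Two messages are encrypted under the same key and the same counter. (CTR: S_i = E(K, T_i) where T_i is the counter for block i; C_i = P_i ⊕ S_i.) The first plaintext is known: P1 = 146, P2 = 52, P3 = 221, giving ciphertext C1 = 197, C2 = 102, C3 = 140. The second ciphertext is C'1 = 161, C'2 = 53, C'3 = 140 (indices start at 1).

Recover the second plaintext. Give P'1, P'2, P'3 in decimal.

In CTR with a reused counter, both messages share the same keystream S_i, so C_i ⊕ C'_i = P_i ⊕ P'_i and thus P'_i = P_i ⊕ C_i ⊕ C'_i.
P'1: 146 ⊕ 197 ⊕ 161 = 246.
P'2: 52 ⊕ 102 ⊕ 53 = 103.
P'3: 221 ⊕ 140 ⊕ 140 = 221.

P'1 = 246, P'2 = 103, P'3 = 221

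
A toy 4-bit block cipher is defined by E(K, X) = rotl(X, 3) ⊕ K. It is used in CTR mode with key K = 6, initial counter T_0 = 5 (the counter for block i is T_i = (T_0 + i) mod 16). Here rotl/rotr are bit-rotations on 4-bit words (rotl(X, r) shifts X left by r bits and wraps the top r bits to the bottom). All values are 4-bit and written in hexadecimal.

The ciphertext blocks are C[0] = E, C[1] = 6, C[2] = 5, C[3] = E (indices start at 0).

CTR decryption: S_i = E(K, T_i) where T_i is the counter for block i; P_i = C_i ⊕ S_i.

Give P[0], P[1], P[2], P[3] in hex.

P[0] = 2, P[1] = 3, P[2] = 8, P[3] = C

P[0]: T = 5, S = E(K, T) = C; E ⊕ C = 2.
P[1]: T = 6, S = E(K, T) = 5; 6 ⊕ 5 = 3.
P[2]: T = 7, S = E(K, T) = D; 5 ⊕ D = 8.
P[3]: T = 8, S = E(K, T) = 2; E ⊕ 2 = C.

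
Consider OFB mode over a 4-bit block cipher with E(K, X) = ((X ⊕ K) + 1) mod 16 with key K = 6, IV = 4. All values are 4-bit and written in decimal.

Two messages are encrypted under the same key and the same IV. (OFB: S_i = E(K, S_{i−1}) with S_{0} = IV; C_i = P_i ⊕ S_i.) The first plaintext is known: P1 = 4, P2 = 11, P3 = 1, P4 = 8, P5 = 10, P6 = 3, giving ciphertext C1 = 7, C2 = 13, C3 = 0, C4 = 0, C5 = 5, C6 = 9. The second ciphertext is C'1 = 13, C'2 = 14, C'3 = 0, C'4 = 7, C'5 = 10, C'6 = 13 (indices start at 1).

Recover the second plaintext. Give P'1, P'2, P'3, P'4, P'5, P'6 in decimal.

P'1 = 14, P'2 = 8, P'3 = 1, P'4 = 15, P'5 = 5, P'6 = 7

In OFB with a reused IV, both messages share the same keystream S_i, so C_i ⊕ C'_i = P_i ⊕ P'_i and thus P'_i = P_i ⊕ C_i ⊕ C'_i.
P'1: 4 ⊕ 7 ⊕ 13 = 14.
P'2: 11 ⊕ 13 ⊕ 14 = 8.
P'3: 1 ⊕ 0 ⊕ 0 = 1.
P'4: 8 ⊕ 0 ⊕ 7 = 15.
P'5: 10 ⊕ 5 ⊕ 10 = 5.
P'6: 3 ⊕ 9 ⊕ 13 = 7.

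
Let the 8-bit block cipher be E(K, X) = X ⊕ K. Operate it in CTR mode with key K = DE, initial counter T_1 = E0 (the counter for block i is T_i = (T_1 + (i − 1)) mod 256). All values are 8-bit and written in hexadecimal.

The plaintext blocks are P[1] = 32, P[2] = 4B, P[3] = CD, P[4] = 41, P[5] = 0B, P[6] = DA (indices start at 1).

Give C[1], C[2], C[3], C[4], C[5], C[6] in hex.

CTR encryption: S_i = E(K, T_i) where T_i is the counter for block i; C_i = P_i ⊕ S_i.
C[1]: T = E0, S = E(K, T) = 3E; 32 ⊕ 3E = 0C.
C[2]: T = E1, S = E(K, T) = 3F; 4B ⊕ 3F = 74.
C[3]: T = E2, S = E(K, T) = 3C; CD ⊕ 3C = F1.
C[4]: T = E3, S = E(K, T) = 3D; 41 ⊕ 3D = 7C.
C[5]: T = E4, S = E(K, T) = 3A; 0B ⊕ 3A = 31.
C[6]: T = E5, S = E(K, T) = 3B; DA ⊕ 3B = E1.

C[1] = 0C, C[2] = 74, C[3] = F1, C[4] = 7C, C[5] = 31, C[6] = E1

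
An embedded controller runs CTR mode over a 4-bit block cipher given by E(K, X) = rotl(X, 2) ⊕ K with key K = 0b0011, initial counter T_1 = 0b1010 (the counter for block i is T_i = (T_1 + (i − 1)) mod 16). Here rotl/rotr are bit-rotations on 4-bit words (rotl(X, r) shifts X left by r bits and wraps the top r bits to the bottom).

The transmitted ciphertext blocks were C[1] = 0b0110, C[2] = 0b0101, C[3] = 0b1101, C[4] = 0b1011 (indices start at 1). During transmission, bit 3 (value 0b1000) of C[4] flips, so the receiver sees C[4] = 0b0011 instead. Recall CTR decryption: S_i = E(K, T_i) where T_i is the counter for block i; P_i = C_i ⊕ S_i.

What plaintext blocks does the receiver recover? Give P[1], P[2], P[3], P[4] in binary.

Only C[4] changed, to 0b0011. In CTR, a change in C_i flips the same bit in P_i only; the keystream is unaffected. Decrypting the received ciphertext:
P[1]: T = 0b1010, S = E(K, T) = 0b1001; 0b0110 ⊕ 0b1001 = 0b1111.
P[2]: T = 0b1011, S = E(K, T) = 0b1101; 0b0101 ⊕ 0b1101 = 0b1000.
P[3]: T = 0b1100, S = E(K, T) = 0b0000; 0b1101 ⊕ 0b0000 = 0b1101.
P[4]: T = 0b1101, S = E(K, T) = 0b0100; 0b0011 ⊕ 0b0100 = 0b0111.
Blocks that differ from the original plaintext: P[4].

P[1] = 0b1111, P[2] = 0b1000, P[3] = 0b1101, P[4] = 0b0111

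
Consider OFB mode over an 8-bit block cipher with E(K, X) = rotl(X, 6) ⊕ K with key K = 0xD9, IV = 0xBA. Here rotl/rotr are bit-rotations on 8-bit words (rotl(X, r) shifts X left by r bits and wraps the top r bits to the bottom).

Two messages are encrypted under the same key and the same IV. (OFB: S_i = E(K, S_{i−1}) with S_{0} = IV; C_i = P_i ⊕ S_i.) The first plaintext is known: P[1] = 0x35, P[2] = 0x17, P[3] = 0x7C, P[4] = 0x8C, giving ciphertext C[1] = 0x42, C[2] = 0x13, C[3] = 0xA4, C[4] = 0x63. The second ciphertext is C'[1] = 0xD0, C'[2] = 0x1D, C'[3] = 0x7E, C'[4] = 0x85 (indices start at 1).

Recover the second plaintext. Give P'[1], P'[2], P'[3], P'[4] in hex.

In OFB with a reused IV, both messages share the same keystream S_i, so C_i ⊕ C'_i = P_i ⊕ P'_i and thus P'_i = P_i ⊕ C_i ⊕ C'_i.
P'[1]: 0x35 ⊕ 0x42 ⊕ 0xD0 = 0xA7.
P'[2]: 0x17 ⊕ 0x13 ⊕ 0x1D = 0x19.
P'[3]: 0x7C ⊕ 0xA4 ⊕ 0x7E = 0xA6.
P'[4]: 0x8C ⊕ 0x63 ⊕ 0x85 = 0x6A.

P'[1] = 0xA7, P'[2] = 0x19, P'[3] = 0xA6, P'[4] = 0x6A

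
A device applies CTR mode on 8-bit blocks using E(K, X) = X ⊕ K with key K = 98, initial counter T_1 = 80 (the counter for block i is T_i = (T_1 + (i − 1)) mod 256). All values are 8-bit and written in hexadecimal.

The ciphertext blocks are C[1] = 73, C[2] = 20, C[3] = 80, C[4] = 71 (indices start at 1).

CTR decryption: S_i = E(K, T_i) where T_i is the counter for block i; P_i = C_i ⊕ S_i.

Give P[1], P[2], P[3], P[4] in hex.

P[1]: T = 80, S = E(K, T) = 18; 73 ⊕ 18 = 6B.
P[2]: T = 81, S = E(K, T) = 19; 20 ⊕ 19 = 39.
P[3]: T = 82, S = E(K, T) = 1A; 80 ⊕ 1A = 9A.
P[4]: T = 83, S = E(K, T) = 1B; 71 ⊕ 1B = 6A.

P[1] = 6B, P[2] = 39, P[3] = 9A, P[4] = 6A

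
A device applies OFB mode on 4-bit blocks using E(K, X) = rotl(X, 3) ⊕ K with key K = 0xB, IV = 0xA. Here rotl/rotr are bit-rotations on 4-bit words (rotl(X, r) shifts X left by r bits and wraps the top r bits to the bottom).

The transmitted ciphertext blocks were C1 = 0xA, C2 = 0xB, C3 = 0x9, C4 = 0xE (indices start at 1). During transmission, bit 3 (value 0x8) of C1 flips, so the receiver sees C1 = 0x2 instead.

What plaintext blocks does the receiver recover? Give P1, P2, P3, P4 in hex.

OFB decryption: S_i = E(K, S_{i−1}) with S_{0} = IV; P_i = C_i ⊕ S_i.
Only C1 changed, to 0x2. In OFB, a change in C_i flips the same bit in P_i only; the keystream is unaffected. Decrypting the received ciphertext:
P1: S = E(K, 0xA) = 0xE; 0x2 ⊕ 0xE = 0xC.
P2: S = E(K, 0xE) = 0xC; 0xB ⊕ 0xC = 0x7.
P3: S = E(K, 0xC) = 0xD; 0x9 ⊕ 0xD = 0x4.
P4: S = E(K, 0xD) = 0x5; 0xE ⊕ 0x5 = 0xB.
Blocks that differ from the original plaintext: P1.

P1 = 0xC, P2 = 0x7, P3 = 0x4, P4 = 0xB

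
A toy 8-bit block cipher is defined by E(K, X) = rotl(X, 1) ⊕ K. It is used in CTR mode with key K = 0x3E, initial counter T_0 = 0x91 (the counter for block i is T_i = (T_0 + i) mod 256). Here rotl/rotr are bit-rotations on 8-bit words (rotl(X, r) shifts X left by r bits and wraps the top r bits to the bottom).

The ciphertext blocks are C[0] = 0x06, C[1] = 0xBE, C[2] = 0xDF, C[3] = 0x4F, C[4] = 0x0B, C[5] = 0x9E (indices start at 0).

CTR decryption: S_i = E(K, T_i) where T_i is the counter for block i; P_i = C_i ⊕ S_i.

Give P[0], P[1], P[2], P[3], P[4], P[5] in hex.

P[0] = 0x1B, P[1] = 0xA5, P[2] = 0xC6, P[3] = 0x58, P[4] = 0x1E, P[5] = 0x8D

P[0]: T = 0x91, S = E(K, T) = 0x1D; 0x06 ⊕ 0x1D = 0x1B.
P[1]: T = 0x92, S = E(K, T) = 0x1B; 0xBE ⊕ 0x1B = 0xA5.
P[2]: T = 0x93, S = E(K, T) = 0x19; 0xDF ⊕ 0x19 = 0xC6.
P[3]: T = 0x94, S = E(K, T) = 0x17; 0x4F ⊕ 0x17 = 0x58.
P[4]: T = 0x95, S = E(K, T) = 0x15; 0x0B ⊕ 0x15 = 0x1E.
P[5]: T = 0x96, S = E(K, T) = 0x13; 0x9E ⊕ 0x13 = 0x8D.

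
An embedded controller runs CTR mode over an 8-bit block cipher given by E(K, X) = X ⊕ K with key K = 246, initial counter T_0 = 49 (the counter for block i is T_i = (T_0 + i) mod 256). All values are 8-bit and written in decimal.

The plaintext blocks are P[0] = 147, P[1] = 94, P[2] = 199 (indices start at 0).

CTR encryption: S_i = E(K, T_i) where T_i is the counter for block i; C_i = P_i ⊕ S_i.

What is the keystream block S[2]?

197

C[0]: T = 49, S = E(K, T) = 199; 147 ⊕ 199 = 84.
C[1]: T = 50, S = E(K, T) = 196; 94 ⊕ 196 = 154.
C[2]: T = 51, S = E(K, T) = 197; 199 ⊕ 197 = 2.
So S[2] = 197.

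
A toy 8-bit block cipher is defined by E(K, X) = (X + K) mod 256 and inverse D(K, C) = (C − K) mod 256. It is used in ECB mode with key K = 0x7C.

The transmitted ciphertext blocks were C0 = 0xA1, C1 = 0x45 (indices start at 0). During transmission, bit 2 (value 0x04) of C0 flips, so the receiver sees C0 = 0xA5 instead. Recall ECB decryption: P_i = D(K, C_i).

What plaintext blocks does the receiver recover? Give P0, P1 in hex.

P0 = 0x29, P1 = 0xC9

Only C0 changed, to 0xA5. In ECB, a change in C_i affects only P_i. Decrypting the received ciphertext:
P0: D(K, 0xA5) = 0x29.
P1: D(K, 0x45) = 0xC9.
Blocks that differ from the original plaintext: P0.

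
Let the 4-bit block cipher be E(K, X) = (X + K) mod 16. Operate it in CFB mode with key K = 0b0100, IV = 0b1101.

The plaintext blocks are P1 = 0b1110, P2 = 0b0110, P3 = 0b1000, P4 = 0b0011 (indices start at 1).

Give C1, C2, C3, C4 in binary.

C1 = 0b1111, C2 = 0b0101, C3 = 0b0001, C4 = 0b0110

CFB encryption: C_i = P_i ⊕ E(K, C_{i−1}), with C_{0} = IV.
C1: E(K, 0b1101) = 0b0001; 0b1110 ⊕ 0b0001 = 0b1111.
C2: E(K, 0b1111) = 0b0011; 0b0110 ⊕ 0b0011 = 0b0101.
C3: E(K, 0b0101) = 0b1001; 0b1000 ⊕ 0b1001 = 0b0001.
C4: E(K, 0b0001) = 0b0101; 0b0011 ⊕ 0b0101 = 0b0110.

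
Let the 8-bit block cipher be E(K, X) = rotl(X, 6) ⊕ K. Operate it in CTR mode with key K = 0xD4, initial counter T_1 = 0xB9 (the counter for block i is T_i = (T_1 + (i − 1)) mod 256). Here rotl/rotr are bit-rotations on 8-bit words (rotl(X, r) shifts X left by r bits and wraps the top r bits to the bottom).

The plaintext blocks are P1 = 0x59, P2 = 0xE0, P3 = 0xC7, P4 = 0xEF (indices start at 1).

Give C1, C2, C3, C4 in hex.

C1 = 0xE3, C2 = 0x9A, C3 = 0xFD, C4 = 0x14

CTR encryption: S_i = E(K, T_i) where T_i is the counter for block i; C_i = P_i ⊕ S_i.
C1: T = 0xB9, S = E(K, T) = 0xBA; 0x59 ⊕ 0xBA = 0xE3.
C2: T = 0xBA, S = E(K, T) = 0x7A; 0xE0 ⊕ 0x7A = 0x9A.
C3: T = 0xBB, S = E(K, T) = 0x3A; 0xC7 ⊕ 0x3A = 0xFD.
C4: T = 0xBC, S = E(K, T) = 0xFB; 0xEF ⊕ 0xFB = 0x14.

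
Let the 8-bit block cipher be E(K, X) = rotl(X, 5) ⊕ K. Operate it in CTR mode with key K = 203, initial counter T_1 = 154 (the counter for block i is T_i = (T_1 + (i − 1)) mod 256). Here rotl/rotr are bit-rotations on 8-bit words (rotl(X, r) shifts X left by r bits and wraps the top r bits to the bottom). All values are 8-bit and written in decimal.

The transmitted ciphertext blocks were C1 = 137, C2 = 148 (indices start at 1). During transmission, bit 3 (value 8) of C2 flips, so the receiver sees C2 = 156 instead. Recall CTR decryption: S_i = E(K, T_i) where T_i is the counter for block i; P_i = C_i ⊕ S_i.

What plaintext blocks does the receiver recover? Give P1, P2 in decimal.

Only C2 changed, to 156. In CTR, a change in C_i flips the same bit in P_i only; the keystream is unaffected. Decrypting the received ciphertext:
P1: T = 154, S = E(K, T) = 152; 137 ⊕ 152 = 17.
P2: T = 155, S = E(K, T) = 184; 156 ⊕ 184 = 36.
Blocks that differ from the original plaintext: P2.

P1 = 17, P2 = 36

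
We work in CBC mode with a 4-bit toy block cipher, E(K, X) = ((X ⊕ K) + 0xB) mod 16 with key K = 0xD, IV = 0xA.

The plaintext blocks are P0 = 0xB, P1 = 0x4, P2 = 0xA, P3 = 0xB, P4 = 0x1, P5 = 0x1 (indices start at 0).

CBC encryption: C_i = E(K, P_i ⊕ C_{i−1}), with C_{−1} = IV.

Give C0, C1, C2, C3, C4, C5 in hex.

C0: P0 ⊕ 0xA = 0x1; E(K, 0x1) = 0x7.
C1: P1 ⊕ 0x7 = 0x3; E(K, 0x3) = 0x9.
C2: P2 ⊕ 0x9 = 0x3; E(K, 0x3) = 0x9.
C3: P3 ⊕ 0x9 = 0x2; E(K, 0x2) = 0xA.
C4: P4 ⊕ 0xA = 0xB; E(K, 0xB) = 0x1.
C5: P5 ⊕ 0x1 = 0x0; E(K, 0x0) = 0x8.

C0 = 0x7, C1 = 0x9, C2 = 0x9, C3 = 0xA, C4 = 0x1, C5 = 0x8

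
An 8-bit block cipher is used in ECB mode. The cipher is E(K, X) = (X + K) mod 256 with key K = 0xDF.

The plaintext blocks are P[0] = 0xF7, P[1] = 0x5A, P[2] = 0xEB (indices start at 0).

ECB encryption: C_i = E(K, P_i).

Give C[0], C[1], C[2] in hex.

C[0]: E(K, 0xF7) = 0xD6.
C[1]: E(K, 0x5A) = 0x39.
C[2]: E(K, 0xEB) = 0xCA.

C[0] = 0xD6, C[1] = 0x39, C[2] = 0xCA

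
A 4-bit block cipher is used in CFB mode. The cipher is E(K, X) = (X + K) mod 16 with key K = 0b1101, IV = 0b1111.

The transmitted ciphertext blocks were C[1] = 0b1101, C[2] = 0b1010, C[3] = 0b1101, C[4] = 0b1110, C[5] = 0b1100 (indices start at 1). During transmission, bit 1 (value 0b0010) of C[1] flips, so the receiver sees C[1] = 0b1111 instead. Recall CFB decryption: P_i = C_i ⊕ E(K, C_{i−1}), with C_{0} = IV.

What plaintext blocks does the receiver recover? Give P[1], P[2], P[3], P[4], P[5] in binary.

Only C[1] changed, to 0b1111. In CFB, a change in C_i flips the same bit in P_i and garbles P_{i+1}. Decrypting the received ciphertext:
P[1]: E(K, 0b1111) = 0b1100; 0b1111 ⊕ 0b1100 = 0b0011.
P[2]: E(K, 0b1111) = 0b1100; 0b1010 ⊕ 0b1100 = 0b0110.
P[3]: E(K, 0b1010) = 0b0111; 0b1101 ⊕ 0b0111 = 0b1010.
P[4]: E(K, 0b1101) = 0b1010; 0b1110 ⊕ 0b1010 = 0b0100.
P[5]: E(K, 0b1110) = 0b1011; 0b1100 ⊕ 0b1011 = 0b0111.
Blocks that differ from the original plaintext: P[1], P[2].

P[1] = 0b0011, P[2] = 0b0110, P[3] = 0b1010, P[4] = 0b0100, P[5] = 0b0111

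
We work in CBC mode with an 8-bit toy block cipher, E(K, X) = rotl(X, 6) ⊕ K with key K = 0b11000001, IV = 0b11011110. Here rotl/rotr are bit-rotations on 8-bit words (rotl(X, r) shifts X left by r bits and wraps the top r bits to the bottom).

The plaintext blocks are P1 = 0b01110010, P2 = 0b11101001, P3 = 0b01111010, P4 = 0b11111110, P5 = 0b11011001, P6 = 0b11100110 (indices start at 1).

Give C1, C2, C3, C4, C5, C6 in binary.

C1 = 0b11101010, C2 = 0b00000001, C3 = 0b00011111, C4 = 0b10111001, C5 = 0b11011001, C6 = 0b00001110

CBC encryption: C_i = E(K, P_i ⊕ C_{i−1}), with C_{0} = IV.
C1: P1 ⊕ 0b11011110 = 0b10101100; E(K, 0b10101100) = 0b11101010.
C2: P2 ⊕ 0b11101010 = 0b00000011; E(K, 0b00000011) = 0b00000001.
C3: P3 ⊕ 0b00000001 = 0b01111011; E(K, 0b01111011) = 0b00011111.
C4: P4 ⊕ 0b00011111 = 0b11100001; E(K, 0b11100001) = 0b10111001.
C5: P5 ⊕ 0b10111001 = 0b01100000; E(K, 0b01100000) = 0b11011001.
C6: P6 ⊕ 0b11011001 = 0b00111111; E(K, 0b00111111) = 0b00001110.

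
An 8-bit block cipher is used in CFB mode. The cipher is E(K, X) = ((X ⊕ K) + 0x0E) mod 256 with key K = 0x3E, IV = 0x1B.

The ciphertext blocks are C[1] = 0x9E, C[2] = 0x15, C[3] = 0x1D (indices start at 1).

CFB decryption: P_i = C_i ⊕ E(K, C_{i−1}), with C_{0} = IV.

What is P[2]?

P[2] = 0xBB

P[2]: E(K, 0x9E) = 0xAE; 0x15 ⊕ 0xAE = 0xBB.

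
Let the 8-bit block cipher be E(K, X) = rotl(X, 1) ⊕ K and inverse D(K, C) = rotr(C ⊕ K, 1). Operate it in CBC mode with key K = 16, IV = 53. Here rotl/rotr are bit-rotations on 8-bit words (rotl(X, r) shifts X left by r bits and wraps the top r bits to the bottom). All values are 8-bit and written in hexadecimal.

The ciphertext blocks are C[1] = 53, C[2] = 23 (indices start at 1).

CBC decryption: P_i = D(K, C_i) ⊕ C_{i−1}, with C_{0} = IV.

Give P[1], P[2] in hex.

P[1] = F1, P[2] = C9

P[1]: D(K, 53) = A2; A2 ⊕ 53 = F1.
P[2]: D(K, 23) = 9A; 9A ⊕ 53 = C9.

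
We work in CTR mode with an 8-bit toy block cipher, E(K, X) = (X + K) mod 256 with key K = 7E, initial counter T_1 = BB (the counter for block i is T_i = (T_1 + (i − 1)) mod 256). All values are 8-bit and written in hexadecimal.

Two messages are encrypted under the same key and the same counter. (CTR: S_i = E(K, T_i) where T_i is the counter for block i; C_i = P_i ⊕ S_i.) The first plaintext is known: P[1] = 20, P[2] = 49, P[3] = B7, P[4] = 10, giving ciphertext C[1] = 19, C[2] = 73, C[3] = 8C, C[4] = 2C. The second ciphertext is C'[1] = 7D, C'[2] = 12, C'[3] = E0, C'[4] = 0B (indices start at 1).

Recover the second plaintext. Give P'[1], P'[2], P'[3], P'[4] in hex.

P'[1] = 44, P'[2] = 28, P'[3] = DB, P'[4] = 37

In CTR with a reused counter, both messages share the same keystream S_i, so C_i ⊕ C'_i = P_i ⊕ P'_i and thus P'_i = P_i ⊕ C_i ⊕ C'_i.
P'[1]: 20 ⊕ 19 ⊕ 7D = 44.
P'[2]: 49 ⊕ 73 ⊕ 12 = 28.
P'[3]: B7 ⊕ 8C ⊕ E0 = DB.
P'[4]: 10 ⊕ 2C ⊕ 0B = 37.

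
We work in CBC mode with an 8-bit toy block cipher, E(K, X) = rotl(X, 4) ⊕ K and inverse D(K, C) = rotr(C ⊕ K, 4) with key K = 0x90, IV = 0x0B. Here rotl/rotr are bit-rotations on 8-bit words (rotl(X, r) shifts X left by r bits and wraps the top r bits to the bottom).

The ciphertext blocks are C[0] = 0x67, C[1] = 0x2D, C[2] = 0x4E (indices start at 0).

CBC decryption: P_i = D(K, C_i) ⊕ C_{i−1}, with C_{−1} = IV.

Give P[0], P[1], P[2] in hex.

P[0]: D(K, 0x67) = 0x7F; 0x7F ⊕ 0x0B = 0x74.
P[1]: D(K, 0x2D) = 0xDB; 0xDB ⊕ 0x67 = 0xBC.
P[2]: D(K, 0x4E) = 0xED; 0xED ⊕ 0x2D = 0xC0.

P[0] = 0x74, P[1] = 0xBC, P[2] = 0xC0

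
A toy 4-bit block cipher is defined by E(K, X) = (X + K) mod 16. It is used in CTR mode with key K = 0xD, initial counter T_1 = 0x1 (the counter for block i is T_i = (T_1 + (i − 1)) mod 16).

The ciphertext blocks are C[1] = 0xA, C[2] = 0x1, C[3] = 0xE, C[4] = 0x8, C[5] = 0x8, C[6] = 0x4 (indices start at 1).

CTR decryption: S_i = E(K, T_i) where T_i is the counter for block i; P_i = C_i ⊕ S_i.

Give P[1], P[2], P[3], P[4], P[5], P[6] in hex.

P[1] = 0x4, P[2] = 0xE, P[3] = 0xE, P[4] = 0x9, P[5] = 0xA, P[6] = 0x7

P[1]: T = 0x1, S = E(K, T) = 0xE; 0xA ⊕ 0xE = 0x4.
P[2]: T = 0x2, S = E(K, T) = 0xF; 0x1 ⊕ 0xF = 0xE.
P[3]: T = 0x3, S = E(K, T) = 0x0; 0xE ⊕ 0x0 = 0xE.
P[4]: T = 0x4, S = E(K, T) = 0x1; 0x8 ⊕ 0x1 = 0x9.
P[5]: T = 0x5, S = E(K, T) = 0x2; 0x8 ⊕ 0x2 = 0xA.
P[6]: T = 0x6, S = E(K, T) = 0x3; 0x4 ⊕ 0x3 = 0x7.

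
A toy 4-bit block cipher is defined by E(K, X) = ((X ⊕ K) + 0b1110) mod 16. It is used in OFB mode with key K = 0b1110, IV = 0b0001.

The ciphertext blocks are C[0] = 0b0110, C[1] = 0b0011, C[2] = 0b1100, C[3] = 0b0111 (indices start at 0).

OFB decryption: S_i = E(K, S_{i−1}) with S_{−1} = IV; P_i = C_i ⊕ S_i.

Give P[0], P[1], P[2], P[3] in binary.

P[0] = 0b1011, P[1] = 0b0010, P[2] = 0b0001, P[3] = 0b0110

P[0]: S = E(K, 0b0001) = 0b1101; 0b0110 ⊕ 0b1101 = 0b1011.
P[1]: S = E(K, 0b1101) = 0b0001; 0b0011 ⊕ 0b0001 = 0b0010.
P[2]: S = E(K, 0b0001) = 0b1101; 0b1100 ⊕ 0b1101 = 0b0001.
P[3]: S = E(K, 0b1101) = 0b0001; 0b0111 ⊕ 0b0001 = 0b0110.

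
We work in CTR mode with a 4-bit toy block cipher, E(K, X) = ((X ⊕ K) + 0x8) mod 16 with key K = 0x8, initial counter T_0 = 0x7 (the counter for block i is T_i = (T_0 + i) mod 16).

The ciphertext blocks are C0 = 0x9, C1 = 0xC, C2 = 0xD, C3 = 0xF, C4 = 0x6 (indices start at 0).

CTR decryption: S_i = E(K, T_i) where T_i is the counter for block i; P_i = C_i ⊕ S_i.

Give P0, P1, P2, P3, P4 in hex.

P0: T = 0x7, S = E(K, T) = 0x7; 0x9 ⊕ 0x7 = 0xE.
P1: T = 0x8, S = E(K, T) = 0x8; 0xC ⊕ 0x8 = 0x4.
P2: T = 0x9, S = E(K, T) = 0x9; 0xD ⊕ 0x9 = 0x4.
P3: T = 0xA, S = E(K, T) = 0xA; 0xF ⊕ 0xA = 0x5.
P4: T = 0xB, S = E(K, T) = 0xB; 0x6 ⊕ 0xB = 0xD.

P0 = 0xE, P1 = 0x4, P2 = 0x4, P3 = 0x5, P4 = 0xD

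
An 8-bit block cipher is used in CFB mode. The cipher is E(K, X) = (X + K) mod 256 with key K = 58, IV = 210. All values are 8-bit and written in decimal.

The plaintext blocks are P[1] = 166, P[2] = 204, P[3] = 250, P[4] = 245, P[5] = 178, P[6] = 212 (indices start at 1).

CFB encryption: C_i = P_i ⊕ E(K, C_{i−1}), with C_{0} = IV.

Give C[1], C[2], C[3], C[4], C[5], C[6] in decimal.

C[1] = 170, C[2] = 40, C[3] = 152, C[4] = 39, C[5] = 211, C[6] = 217

C[1]: E(K, 210) = 12; 166 ⊕ 12 = 170.
C[2]: E(K, 170) = 228; 204 ⊕ 228 = 40.
C[3]: E(K, 40) = 98; 250 ⊕ 98 = 152.
C[4]: E(K, 152) = 210; 245 ⊕ 210 = 39.
C[5]: E(K, 39) = 97; 178 ⊕ 97 = 211.
C[6]: E(K, 211) = 13; 212 ⊕ 13 = 217.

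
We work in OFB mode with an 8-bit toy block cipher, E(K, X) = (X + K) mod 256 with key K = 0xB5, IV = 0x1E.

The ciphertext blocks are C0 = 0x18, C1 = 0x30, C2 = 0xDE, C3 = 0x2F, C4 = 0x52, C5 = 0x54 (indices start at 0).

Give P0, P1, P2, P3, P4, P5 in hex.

OFB decryption: S_i = E(K, S_{i−1}) with S_{−1} = IV; P_i = C_i ⊕ S_i.
P0: S = E(K, 0x1E) = 0xD3; 0x18 ⊕ 0xD3 = 0xCB.
P1: S = E(K, 0xD3) = 0x88; 0x30 ⊕ 0x88 = 0xB8.
P2: S = E(K, 0x88) = 0x3D; 0xDE ⊕ 0x3D = 0xE3.
P3: S = E(K, 0x3D) = 0xF2; 0x2F ⊕ 0xF2 = 0xDD.
P4: S = E(K, 0xF2) = 0xA7; 0x52 ⊕ 0xA7 = 0xF5.
P5: S = E(K, 0xA7) = 0x5C; 0x54 ⊕ 0x5C = 0x08.

P0 = 0xCB, P1 = 0xB8, P2 = 0xE3, P3 = 0xDD, P4 = 0xF5, P5 = 0x08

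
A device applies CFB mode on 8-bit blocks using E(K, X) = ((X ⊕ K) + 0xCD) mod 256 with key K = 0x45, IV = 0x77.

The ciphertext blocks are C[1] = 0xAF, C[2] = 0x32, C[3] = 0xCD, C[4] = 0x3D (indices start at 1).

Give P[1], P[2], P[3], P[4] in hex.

CFB decryption: P_i = C_i ⊕ E(K, C_{i−1}), with C_{0} = IV.
P[1]: E(K, 0x77) = 0xFF; 0xAF ⊕ 0xFF = 0x50.
P[2]: E(K, 0xAF) = 0xB7; 0x32 ⊕ 0xB7 = 0x85.
P[3]: E(K, 0x32) = 0x44; 0xCD ⊕ 0x44 = 0x89.
P[4]: E(K, 0xCD) = 0x55; 0x3D ⊕ 0x55 = 0x68.

P[1] = 0x50, P[2] = 0x85, P[3] = 0x89, P[4] = 0x68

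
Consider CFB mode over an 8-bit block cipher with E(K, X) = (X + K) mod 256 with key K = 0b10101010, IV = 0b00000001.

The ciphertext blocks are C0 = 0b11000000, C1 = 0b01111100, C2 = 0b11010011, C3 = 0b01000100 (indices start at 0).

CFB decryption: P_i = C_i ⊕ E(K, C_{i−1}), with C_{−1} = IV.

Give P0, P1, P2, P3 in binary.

P0 = 0b01101011, P1 = 0b00010110, P2 = 0b11110101, P3 = 0b00111001

P0: E(K, 0b00000001) = 0b10101011; 0b11000000 ⊕ 0b10101011 = 0b01101011.
P1: E(K, 0b11000000) = 0b01101010; 0b01111100 ⊕ 0b01101010 = 0b00010110.
P2: E(K, 0b01111100) = 0b00100110; 0b11010011 ⊕ 0b00100110 = 0b11110101.
P3: E(K, 0b11010011) = 0b01111101; 0b01000100 ⊕ 0b01111101 = 0b00111001.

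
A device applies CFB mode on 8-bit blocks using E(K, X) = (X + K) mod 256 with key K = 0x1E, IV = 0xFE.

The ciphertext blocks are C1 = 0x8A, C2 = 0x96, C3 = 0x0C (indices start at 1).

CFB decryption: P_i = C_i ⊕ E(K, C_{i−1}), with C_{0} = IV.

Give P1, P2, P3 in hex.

P1: E(K, 0xFE) = 0x1C; 0x8A ⊕ 0x1C = 0x96.
P2: E(K, 0x8A) = 0xA8; 0x96 ⊕ 0xA8 = 0x3E.
P3: E(K, 0x96) = 0xB4; 0x0C ⊕ 0xB4 = 0xB8.

P1 = 0x96, P2 = 0x3E, P3 = 0xB8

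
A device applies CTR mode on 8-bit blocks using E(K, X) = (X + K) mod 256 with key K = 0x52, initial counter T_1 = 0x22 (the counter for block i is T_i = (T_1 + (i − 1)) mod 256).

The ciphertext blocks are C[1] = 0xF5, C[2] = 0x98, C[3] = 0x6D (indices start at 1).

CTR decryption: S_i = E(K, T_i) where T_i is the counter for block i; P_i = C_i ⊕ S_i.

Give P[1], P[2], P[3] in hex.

P[1]: T = 0x22, S = E(K, T) = 0x74; 0xF5 ⊕ 0x74 = 0x81.
P[2]: T = 0x23, S = E(K, T) = 0x75; 0x98 ⊕ 0x75 = 0xED.
P[3]: T = 0x24, S = E(K, T) = 0x76; 0x6D ⊕ 0x76 = 0x1B.

P[1] = 0x81, P[2] = 0xED, P[3] = 0x1B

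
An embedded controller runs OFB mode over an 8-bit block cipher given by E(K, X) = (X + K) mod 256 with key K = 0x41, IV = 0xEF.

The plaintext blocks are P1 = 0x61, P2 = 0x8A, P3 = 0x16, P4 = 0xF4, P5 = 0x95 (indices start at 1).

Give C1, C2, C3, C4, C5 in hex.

C1 = 0x51, C2 = 0xFB, C3 = 0xA4, C4 = 0x07, C5 = 0xA1

OFB encryption: S_i = E(K, S_{i−1}) with S_{0} = IV; C_i = P_i ⊕ S_i.
C1: S = E(K, 0xEF) = 0x30; 0x61 ⊕ 0x30 = 0x51.
C2: S = E(K, 0x30) = 0x71; 0x8A ⊕ 0x71 = 0xFB.
C3: S = E(K, 0x71) = 0xB2; 0x16 ⊕ 0xB2 = 0xA4.
C4: S = E(K, 0xB2) = 0xF3; 0xF4 ⊕ 0xF3 = 0x07.
C5: S = E(K, 0xF3) = 0x34; 0x95 ⊕ 0x34 = 0xA1.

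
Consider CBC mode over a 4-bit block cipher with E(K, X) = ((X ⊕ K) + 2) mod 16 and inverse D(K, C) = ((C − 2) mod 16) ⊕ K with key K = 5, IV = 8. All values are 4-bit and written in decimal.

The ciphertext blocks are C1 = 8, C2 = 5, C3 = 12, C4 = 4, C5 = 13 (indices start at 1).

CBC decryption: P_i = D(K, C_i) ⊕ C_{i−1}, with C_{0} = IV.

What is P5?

P5: D(K, 13) = 14; 14 ⊕ 4 = 10.

P5 = 10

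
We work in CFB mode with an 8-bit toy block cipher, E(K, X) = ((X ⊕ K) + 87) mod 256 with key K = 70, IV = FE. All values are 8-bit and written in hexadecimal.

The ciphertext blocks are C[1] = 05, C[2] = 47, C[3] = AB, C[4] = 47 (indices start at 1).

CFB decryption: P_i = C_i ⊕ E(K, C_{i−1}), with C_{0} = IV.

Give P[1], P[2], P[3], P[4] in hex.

P[1]: E(K, FE) = 15; 05 ⊕ 15 = 10.
P[2]: E(K, 05) = FC; 47 ⊕ FC = BB.
P[3]: E(K, 47) = BE; AB ⊕ BE = 15.
P[4]: E(K, AB) = 62; 47 ⊕ 62 = 25.

P[1] = 10, P[2] = BB, P[3] = 15, P[4] = 25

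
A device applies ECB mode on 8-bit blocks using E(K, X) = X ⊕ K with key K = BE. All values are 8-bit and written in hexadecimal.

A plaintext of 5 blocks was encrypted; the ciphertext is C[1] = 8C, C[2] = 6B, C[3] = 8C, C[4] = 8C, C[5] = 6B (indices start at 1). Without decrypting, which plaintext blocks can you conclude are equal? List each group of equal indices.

P[1] = P[3] = P[4]; P[2] = P[5]

ECB encrypts each block independently with the same key, so equal ciphertext blocks imply equal plaintext blocks.
C[1] = C[3] = C[4] = 8C, so P[1] = P[3] = P[4].
C[2] = C[5] = 6B, so P[2] = P[5].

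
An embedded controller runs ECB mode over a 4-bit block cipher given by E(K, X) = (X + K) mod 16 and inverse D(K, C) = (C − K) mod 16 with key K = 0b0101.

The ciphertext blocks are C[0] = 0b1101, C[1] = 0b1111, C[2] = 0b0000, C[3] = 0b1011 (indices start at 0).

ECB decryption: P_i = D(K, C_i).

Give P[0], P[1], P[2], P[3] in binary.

P[0]: D(K, 0b1101) = 0b1000.
P[1]: D(K, 0b1111) = 0b1010.
P[2]: D(K, 0b0000) = 0b1011.
P[3]: D(K, 0b1011) = 0b0110.

P[0] = 0b1000, P[1] = 0b1010, P[2] = 0b1011, P[3] = 0b0110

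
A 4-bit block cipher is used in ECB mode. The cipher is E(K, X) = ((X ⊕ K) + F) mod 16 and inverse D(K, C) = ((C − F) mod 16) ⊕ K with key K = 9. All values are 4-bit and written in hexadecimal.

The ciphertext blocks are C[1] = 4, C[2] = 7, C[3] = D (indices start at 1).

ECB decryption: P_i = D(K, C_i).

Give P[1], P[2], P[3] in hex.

P[1] = C, P[2] = 1, P[3] = 7

P[1]: D(K, 4) = C.
P[2]: D(K, 7) = 1.
P[3]: D(K, D) = 7.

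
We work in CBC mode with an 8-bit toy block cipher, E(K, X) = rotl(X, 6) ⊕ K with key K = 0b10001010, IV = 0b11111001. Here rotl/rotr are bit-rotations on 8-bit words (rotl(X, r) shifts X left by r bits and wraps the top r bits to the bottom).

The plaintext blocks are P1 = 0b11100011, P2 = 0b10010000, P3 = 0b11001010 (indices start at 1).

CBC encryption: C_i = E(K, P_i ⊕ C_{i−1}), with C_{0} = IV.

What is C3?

C3 = 0b01010011

C1: P1 ⊕ 0b11111001 = 0b00011010; E(K, 0b00011010) = 0b00001100.
C2: P2 ⊕ 0b00001100 = 0b10011100; E(K, 0b10011100) = 0b10101101.
C3: P3 ⊕ 0b10101101 = 0b01100111; E(K, 0b01100111) = 0b01010011.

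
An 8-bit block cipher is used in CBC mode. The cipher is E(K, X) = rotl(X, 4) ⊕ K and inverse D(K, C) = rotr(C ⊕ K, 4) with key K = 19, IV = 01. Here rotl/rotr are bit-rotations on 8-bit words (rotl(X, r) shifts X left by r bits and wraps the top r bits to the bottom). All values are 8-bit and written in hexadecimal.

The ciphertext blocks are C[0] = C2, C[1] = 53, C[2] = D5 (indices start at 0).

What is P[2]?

P[2] = 9F

CBC decryption: P_i = D(K, C_i) ⊕ C_{i−1}, with C_{−1} = IV.
P[2]: D(K, D5) = CC; CC ⊕ 53 = 9F.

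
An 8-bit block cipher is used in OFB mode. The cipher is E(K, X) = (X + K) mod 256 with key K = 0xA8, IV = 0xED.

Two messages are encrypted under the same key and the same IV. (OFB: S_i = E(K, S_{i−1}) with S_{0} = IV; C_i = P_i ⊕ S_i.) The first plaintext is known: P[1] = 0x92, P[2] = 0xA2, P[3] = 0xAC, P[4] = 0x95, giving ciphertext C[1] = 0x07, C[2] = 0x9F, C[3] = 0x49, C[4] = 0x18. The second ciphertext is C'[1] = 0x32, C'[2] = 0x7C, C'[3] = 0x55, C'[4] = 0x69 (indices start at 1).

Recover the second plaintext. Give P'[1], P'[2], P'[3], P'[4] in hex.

P'[1] = 0xA7, P'[2] = 0x41, P'[3] = 0xB0, P'[4] = 0xE4

In OFB with a reused IV, both messages share the same keystream S_i, so C_i ⊕ C'_i = P_i ⊕ P'_i and thus P'_i = P_i ⊕ C_i ⊕ C'_i.
P'[1]: 0x92 ⊕ 0x07 ⊕ 0x32 = 0xA7.
P'[2]: 0xA2 ⊕ 0x9F ⊕ 0x7C = 0x41.
P'[3]: 0xAC ⊕ 0x49 ⊕ 0x55 = 0xB0.
P'[4]: 0x95 ⊕ 0x18 ⊕ 0x69 = 0xE4.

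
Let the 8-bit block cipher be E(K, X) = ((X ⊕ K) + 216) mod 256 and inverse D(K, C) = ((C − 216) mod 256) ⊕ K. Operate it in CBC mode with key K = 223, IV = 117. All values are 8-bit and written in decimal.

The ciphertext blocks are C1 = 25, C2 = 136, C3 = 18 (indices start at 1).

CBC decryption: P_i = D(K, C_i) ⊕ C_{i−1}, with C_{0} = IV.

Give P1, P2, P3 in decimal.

P1: D(K, 25) = 158; 158 ⊕ 117 = 235.
P2: D(K, 136) = 111; 111 ⊕ 25 = 118.
P3: D(K, 18) = 229; 229 ⊕ 136 = 109.

P1 = 235, P2 = 118, P3 = 109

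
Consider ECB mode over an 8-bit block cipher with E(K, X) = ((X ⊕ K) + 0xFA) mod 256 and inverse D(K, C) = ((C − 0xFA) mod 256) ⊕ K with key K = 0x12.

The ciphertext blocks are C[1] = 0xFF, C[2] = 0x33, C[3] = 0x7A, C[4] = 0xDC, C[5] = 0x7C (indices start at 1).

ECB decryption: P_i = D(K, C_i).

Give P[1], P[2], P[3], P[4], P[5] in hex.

P[1]: D(K, 0xFF) = 0x17.
P[2]: D(K, 0x33) = 0x2B.
P[3]: D(K, 0x7A) = 0x92.
P[4]: D(K, 0xDC) = 0xF0.
P[5]: D(K, 0x7C) = 0x90.

P[1] = 0x17, P[2] = 0x2B, P[3] = 0x92, P[4] = 0xF0, P[5] = 0x90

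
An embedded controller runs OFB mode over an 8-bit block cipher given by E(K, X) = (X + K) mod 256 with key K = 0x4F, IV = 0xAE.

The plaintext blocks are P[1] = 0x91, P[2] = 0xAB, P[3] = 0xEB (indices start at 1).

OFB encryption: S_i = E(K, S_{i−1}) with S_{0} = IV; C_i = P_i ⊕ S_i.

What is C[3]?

C[3] = 0x70

C[1]: S = E(K, 0xAE) = 0xFD; 0x91 ⊕ 0xFD = 0x6C.
C[2]: S = E(K, 0xFD) = 0x4C; 0xAB ⊕ 0x4C = 0xE7.
C[3]: S = E(K, 0x4C) = 0x9B; 0xEB ⊕ 0x9B = 0x70.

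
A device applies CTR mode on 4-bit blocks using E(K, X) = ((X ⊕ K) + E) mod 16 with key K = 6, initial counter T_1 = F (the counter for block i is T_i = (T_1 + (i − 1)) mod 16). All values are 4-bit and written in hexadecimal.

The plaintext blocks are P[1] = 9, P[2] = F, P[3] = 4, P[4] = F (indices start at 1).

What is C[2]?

C[2] = B

CTR encryption: S_i = E(K, T_i) where T_i is the counter for block i; C_i = P_i ⊕ S_i.
C[1]: T = F, S = E(K, T) = 7; 9 ⊕ 7 = E.
C[2]: T = 0, S = E(K, T) = 4; F ⊕ 4 = B.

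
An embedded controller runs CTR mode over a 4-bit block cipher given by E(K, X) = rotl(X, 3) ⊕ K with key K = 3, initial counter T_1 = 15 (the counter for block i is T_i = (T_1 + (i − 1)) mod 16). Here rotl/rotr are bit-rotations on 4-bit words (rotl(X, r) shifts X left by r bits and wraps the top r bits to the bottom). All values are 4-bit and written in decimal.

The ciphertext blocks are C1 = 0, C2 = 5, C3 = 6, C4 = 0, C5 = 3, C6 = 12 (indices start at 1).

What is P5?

P5 = 9

CTR decryption: S_i = E(K, T_i) where T_i is the counter for block i; P_i = C_i ⊕ S_i.
P5: T = 3, S = E(K, T) = 10; 3 ⊕ 10 = 9.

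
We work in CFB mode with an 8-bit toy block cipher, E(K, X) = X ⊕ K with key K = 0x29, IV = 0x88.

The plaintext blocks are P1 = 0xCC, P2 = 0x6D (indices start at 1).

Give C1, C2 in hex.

C1 = 0x6D, C2 = 0x29

CFB encryption: C_i = P_i ⊕ E(K, C_{i−1}), with C_{0} = IV.
C1: E(K, 0x88) = 0xA1; 0xCC ⊕ 0xA1 = 0x6D.
C2: E(K, 0x6D) = 0x44; 0x6D ⊕ 0x44 = 0x29.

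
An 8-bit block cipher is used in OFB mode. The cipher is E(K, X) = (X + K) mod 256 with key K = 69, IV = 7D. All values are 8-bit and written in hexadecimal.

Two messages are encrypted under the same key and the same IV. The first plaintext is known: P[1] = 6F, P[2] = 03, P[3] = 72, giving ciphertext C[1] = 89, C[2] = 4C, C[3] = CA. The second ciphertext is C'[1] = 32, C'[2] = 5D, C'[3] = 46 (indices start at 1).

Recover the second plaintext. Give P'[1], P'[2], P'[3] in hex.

P'[1] = D4, P'[2] = 12, P'[3] = FE

In OFB with a reused IV, both messages share the same keystream S_i, so C_i ⊕ C'_i = P_i ⊕ P'_i and thus P'_i = P_i ⊕ C_i ⊕ C'_i.
P'[1]: 6F ⊕ 89 ⊕ 32 = D4.
P'[2]: 03 ⊕ 4C ⊕ 5D = 12.
P'[3]: 72 ⊕ CA ⊕ 46 = FE.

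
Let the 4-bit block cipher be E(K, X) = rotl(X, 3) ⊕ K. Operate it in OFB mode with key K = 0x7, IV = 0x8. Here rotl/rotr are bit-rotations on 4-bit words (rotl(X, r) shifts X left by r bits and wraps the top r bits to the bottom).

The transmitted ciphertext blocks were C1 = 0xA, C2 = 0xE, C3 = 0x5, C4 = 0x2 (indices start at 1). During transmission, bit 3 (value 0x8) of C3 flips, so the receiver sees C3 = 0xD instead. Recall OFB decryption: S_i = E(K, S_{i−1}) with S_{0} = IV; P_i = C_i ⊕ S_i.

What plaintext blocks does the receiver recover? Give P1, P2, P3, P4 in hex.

P1 = 0x9, P2 = 0x0, P3 = 0xD, P4 = 0x5

Only C3 changed, to 0xD. In OFB, a change in C_i flips the same bit in P_i only; the keystream is unaffected. Decrypting the received ciphertext:
P1: S = E(K, 0x8) = 0x3; 0xA ⊕ 0x3 = 0x9.
P2: S = E(K, 0x3) = 0xE; 0xE ⊕ 0xE = 0x0.
P3: S = E(K, 0xE) = 0x0; 0xD ⊕ 0x0 = 0xD.
P4: S = E(K, 0x0) = 0x7; 0x2 ⊕ 0x7 = 0x5.
Blocks that differ from the original plaintext: P3.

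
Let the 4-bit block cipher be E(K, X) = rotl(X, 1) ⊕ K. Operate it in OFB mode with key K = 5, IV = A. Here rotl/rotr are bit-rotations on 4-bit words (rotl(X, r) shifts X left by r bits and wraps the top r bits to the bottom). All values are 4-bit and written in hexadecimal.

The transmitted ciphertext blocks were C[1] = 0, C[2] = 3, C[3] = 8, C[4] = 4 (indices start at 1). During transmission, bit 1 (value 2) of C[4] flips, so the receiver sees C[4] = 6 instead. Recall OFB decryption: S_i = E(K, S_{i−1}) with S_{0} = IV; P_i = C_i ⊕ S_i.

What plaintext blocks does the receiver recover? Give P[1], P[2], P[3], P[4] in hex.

Only C[4] changed, to 6. In OFB, a change in C_i flips the same bit in P_i only; the keystream is unaffected. Decrypting the received ciphertext:
P[1]: S = E(K, A) = 0; 0 ⊕ 0 = 0.
P[2]: S = E(K, 0) = 5; 3 ⊕ 5 = 6.
P[3]: S = E(K, 5) = F; 8 ⊕ F = 7.
P[4]: S = E(K, F) = A; 6 ⊕ A = C.
Blocks that differ from the original plaintext: P[4].

P[1] = 0, P[2] = 6, P[3] = 7, P[4] = C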